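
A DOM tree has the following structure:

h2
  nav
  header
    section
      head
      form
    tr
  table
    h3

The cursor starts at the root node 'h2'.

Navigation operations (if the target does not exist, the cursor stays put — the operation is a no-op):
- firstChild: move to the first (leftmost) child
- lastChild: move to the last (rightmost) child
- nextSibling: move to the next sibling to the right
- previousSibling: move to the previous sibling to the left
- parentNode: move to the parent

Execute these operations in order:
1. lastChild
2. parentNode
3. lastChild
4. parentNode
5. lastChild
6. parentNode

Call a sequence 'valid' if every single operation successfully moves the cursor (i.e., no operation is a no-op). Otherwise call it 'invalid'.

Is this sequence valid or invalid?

After 1 (lastChild): table
After 2 (parentNode): h2
After 3 (lastChild): table
After 4 (parentNode): h2
After 5 (lastChild): table
After 6 (parentNode): h2

Answer: valid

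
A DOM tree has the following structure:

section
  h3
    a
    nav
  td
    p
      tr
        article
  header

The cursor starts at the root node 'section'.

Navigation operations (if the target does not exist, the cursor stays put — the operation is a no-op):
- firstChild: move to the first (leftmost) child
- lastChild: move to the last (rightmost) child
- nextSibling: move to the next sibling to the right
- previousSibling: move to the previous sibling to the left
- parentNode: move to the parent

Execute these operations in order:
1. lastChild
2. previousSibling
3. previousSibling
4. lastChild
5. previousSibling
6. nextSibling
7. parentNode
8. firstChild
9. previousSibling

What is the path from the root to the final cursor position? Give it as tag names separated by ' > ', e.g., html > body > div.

Answer: section > h3 > a

Derivation:
After 1 (lastChild): header
After 2 (previousSibling): td
After 3 (previousSibling): h3
After 4 (lastChild): nav
After 5 (previousSibling): a
After 6 (nextSibling): nav
After 7 (parentNode): h3
After 8 (firstChild): a
After 9 (previousSibling): a (no-op, stayed)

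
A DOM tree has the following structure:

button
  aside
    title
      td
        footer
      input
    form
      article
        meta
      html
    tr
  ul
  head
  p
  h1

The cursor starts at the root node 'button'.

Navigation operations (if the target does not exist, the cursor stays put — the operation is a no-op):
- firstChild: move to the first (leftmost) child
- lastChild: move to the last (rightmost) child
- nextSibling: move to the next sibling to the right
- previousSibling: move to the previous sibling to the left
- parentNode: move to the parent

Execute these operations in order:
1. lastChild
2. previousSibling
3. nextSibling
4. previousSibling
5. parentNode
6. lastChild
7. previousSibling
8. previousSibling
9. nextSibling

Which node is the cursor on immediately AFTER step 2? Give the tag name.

Answer: p

Derivation:
After 1 (lastChild): h1
After 2 (previousSibling): p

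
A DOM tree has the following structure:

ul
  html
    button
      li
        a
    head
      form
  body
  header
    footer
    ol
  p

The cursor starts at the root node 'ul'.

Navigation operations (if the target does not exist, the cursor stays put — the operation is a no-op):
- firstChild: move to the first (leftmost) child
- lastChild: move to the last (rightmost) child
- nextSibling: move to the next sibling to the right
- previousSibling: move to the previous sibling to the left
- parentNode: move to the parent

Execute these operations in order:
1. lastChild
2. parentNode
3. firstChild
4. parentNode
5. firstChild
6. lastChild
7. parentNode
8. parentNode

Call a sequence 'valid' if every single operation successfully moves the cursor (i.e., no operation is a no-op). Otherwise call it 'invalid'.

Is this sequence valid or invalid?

After 1 (lastChild): p
After 2 (parentNode): ul
After 3 (firstChild): html
After 4 (parentNode): ul
After 5 (firstChild): html
After 6 (lastChild): head
After 7 (parentNode): html
After 8 (parentNode): ul

Answer: valid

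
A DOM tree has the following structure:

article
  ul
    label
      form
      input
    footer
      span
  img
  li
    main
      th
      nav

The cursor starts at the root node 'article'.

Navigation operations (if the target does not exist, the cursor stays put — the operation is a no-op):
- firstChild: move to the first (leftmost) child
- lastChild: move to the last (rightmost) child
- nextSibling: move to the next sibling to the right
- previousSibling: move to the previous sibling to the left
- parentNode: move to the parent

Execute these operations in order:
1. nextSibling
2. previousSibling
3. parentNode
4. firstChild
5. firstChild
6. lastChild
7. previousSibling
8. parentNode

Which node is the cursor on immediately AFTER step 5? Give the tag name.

Answer: label

Derivation:
After 1 (nextSibling): article (no-op, stayed)
After 2 (previousSibling): article (no-op, stayed)
After 3 (parentNode): article (no-op, stayed)
After 4 (firstChild): ul
After 5 (firstChild): label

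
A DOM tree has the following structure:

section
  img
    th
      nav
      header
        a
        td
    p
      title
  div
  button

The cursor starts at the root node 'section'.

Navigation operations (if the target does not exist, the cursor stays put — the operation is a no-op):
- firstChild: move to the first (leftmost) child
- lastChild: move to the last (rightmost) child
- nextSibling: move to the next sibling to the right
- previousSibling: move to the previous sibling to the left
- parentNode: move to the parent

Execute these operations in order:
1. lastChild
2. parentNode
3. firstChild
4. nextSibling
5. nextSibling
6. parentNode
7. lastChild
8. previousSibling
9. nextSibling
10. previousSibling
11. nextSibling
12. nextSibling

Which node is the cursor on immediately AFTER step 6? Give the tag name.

After 1 (lastChild): button
After 2 (parentNode): section
After 3 (firstChild): img
After 4 (nextSibling): div
After 5 (nextSibling): button
After 6 (parentNode): section

Answer: section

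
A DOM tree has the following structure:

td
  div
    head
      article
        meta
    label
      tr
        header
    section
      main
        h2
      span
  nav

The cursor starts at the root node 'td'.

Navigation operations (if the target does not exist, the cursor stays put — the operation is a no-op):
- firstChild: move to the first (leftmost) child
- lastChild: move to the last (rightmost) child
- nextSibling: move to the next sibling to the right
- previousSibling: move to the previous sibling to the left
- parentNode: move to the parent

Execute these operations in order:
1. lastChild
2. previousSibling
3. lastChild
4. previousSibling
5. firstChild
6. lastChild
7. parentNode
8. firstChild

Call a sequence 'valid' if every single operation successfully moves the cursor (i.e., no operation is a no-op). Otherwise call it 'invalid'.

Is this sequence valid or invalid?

After 1 (lastChild): nav
After 2 (previousSibling): div
After 3 (lastChild): section
After 4 (previousSibling): label
After 5 (firstChild): tr
After 6 (lastChild): header
After 7 (parentNode): tr
After 8 (firstChild): header

Answer: valid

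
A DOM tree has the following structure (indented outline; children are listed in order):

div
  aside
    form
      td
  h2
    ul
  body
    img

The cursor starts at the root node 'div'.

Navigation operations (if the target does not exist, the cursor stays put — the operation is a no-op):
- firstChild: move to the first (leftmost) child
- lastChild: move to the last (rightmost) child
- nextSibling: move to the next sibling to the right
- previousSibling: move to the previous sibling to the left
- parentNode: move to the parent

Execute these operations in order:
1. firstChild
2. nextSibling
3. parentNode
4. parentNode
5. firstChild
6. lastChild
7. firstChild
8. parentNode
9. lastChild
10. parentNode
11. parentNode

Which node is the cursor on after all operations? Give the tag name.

Answer: aside

Derivation:
After 1 (firstChild): aside
After 2 (nextSibling): h2
After 3 (parentNode): div
After 4 (parentNode): div (no-op, stayed)
After 5 (firstChild): aside
After 6 (lastChild): form
After 7 (firstChild): td
After 8 (parentNode): form
After 9 (lastChild): td
After 10 (parentNode): form
After 11 (parentNode): aside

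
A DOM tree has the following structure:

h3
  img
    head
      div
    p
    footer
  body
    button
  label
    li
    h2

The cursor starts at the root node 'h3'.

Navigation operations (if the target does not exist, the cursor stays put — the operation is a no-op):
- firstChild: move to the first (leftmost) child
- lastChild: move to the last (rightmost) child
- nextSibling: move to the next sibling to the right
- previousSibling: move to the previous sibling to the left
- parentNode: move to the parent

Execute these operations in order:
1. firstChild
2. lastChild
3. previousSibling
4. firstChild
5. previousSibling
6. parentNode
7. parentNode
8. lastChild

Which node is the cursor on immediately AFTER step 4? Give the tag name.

Answer: p

Derivation:
After 1 (firstChild): img
After 2 (lastChild): footer
After 3 (previousSibling): p
After 4 (firstChild): p (no-op, stayed)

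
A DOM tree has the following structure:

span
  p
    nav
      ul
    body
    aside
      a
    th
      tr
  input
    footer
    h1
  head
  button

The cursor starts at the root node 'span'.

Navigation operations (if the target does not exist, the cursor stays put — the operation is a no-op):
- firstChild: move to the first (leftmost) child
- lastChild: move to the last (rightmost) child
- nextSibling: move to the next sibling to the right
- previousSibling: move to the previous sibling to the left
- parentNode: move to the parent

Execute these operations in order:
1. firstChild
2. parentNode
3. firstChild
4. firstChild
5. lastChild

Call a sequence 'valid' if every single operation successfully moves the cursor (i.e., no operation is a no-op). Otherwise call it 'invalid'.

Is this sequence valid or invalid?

Answer: valid

Derivation:
After 1 (firstChild): p
After 2 (parentNode): span
After 3 (firstChild): p
After 4 (firstChild): nav
After 5 (lastChild): ul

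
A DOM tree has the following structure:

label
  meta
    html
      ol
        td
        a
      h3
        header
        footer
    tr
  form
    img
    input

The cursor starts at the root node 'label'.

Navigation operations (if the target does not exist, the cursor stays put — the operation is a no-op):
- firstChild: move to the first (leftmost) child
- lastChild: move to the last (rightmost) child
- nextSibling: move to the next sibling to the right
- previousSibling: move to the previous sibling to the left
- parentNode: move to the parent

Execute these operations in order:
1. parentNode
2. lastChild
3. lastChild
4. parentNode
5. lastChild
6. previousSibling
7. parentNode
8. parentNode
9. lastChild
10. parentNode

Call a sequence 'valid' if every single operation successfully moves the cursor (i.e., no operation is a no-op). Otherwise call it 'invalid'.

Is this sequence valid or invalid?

Answer: invalid

Derivation:
After 1 (parentNode): label (no-op, stayed)
After 2 (lastChild): form
After 3 (lastChild): input
After 4 (parentNode): form
After 5 (lastChild): input
After 6 (previousSibling): img
After 7 (parentNode): form
After 8 (parentNode): label
After 9 (lastChild): form
After 10 (parentNode): label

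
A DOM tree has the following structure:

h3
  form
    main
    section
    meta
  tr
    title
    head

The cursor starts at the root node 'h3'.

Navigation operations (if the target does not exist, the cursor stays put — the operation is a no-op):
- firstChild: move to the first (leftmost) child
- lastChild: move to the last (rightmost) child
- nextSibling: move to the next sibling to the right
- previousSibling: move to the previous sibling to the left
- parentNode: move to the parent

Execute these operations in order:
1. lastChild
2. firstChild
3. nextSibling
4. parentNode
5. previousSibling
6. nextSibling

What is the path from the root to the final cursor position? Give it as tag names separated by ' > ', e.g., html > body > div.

Answer: h3 > tr

Derivation:
After 1 (lastChild): tr
After 2 (firstChild): title
After 3 (nextSibling): head
After 4 (parentNode): tr
After 5 (previousSibling): form
After 6 (nextSibling): tr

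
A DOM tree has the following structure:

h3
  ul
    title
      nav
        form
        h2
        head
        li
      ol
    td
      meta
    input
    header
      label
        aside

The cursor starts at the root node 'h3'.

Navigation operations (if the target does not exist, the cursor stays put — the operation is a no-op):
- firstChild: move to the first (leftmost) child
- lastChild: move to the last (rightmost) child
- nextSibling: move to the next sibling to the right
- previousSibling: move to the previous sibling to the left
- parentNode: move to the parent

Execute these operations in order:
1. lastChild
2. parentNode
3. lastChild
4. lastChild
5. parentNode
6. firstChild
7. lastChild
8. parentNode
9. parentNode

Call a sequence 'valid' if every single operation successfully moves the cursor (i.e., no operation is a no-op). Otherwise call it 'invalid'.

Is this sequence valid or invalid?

Answer: valid

Derivation:
After 1 (lastChild): ul
After 2 (parentNode): h3
After 3 (lastChild): ul
After 4 (lastChild): header
After 5 (parentNode): ul
After 6 (firstChild): title
After 7 (lastChild): ol
After 8 (parentNode): title
After 9 (parentNode): ul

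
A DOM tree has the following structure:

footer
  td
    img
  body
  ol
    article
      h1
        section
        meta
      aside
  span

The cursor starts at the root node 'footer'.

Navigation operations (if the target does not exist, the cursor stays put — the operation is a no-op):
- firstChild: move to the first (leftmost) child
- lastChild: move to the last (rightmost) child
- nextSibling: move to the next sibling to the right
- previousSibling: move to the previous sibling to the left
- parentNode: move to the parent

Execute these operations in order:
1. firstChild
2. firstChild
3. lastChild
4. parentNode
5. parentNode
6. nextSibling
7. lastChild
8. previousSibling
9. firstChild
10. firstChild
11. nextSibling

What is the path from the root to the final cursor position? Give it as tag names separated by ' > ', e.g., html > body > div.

Answer: footer > ol > article > aside

Derivation:
After 1 (firstChild): td
After 2 (firstChild): img
After 3 (lastChild): img (no-op, stayed)
After 4 (parentNode): td
After 5 (parentNode): footer
After 6 (nextSibling): footer (no-op, stayed)
After 7 (lastChild): span
After 8 (previousSibling): ol
After 9 (firstChild): article
After 10 (firstChild): h1
After 11 (nextSibling): aside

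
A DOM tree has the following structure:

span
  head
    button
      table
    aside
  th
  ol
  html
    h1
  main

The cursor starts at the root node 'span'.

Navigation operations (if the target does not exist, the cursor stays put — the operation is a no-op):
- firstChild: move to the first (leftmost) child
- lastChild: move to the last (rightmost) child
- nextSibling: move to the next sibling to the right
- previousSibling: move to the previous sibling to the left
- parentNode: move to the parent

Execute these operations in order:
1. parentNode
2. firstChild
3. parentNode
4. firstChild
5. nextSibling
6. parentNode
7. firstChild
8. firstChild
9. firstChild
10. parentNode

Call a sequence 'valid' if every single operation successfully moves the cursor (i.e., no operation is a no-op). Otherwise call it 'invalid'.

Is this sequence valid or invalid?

Answer: invalid

Derivation:
After 1 (parentNode): span (no-op, stayed)
After 2 (firstChild): head
After 3 (parentNode): span
After 4 (firstChild): head
After 5 (nextSibling): th
After 6 (parentNode): span
After 7 (firstChild): head
After 8 (firstChild): button
After 9 (firstChild): table
After 10 (parentNode): button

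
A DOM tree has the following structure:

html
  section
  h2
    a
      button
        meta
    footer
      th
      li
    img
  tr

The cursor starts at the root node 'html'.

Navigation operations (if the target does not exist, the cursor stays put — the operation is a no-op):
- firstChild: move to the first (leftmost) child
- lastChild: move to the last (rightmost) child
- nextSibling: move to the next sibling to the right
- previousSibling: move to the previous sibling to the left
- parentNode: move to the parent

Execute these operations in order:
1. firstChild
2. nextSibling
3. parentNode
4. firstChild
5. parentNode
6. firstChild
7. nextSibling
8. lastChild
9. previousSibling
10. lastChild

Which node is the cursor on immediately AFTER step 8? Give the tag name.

Answer: img

Derivation:
After 1 (firstChild): section
After 2 (nextSibling): h2
After 3 (parentNode): html
After 4 (firstChild): section
After 5 (parentNode): html
After 6 (firstChild): section
After 7 (nextSibling): h2
After 8 (lastChild): img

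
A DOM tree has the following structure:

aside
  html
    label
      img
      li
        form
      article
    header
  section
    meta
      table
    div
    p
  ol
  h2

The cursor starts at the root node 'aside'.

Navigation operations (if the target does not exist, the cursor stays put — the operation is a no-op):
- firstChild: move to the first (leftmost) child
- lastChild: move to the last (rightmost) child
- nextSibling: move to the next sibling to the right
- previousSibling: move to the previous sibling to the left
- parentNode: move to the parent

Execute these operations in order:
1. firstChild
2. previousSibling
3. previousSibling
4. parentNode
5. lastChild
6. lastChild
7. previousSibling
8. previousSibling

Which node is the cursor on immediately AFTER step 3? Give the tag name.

Answer: html

Derivation:
After 1 (firstChild): html
After 2 (previousSibling): html (no-op, stayed)
After 3 (previousSibling): html (no-op, stayed)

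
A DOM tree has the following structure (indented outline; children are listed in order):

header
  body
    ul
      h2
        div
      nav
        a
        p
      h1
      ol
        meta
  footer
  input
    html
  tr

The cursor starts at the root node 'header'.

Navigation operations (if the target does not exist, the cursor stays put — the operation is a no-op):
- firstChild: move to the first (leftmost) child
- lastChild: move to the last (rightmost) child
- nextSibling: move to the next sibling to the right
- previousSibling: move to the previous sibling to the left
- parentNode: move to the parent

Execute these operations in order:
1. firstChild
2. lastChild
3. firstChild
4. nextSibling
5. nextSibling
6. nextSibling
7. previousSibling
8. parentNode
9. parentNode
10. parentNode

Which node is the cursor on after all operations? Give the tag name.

Answer: header

Derivation:
After 1 (firstChild): body
After 2 (lastChild): ul
After 3 (firstChild): h2
After 4 (nextSibling): nav
After 5 (nextSibling): h1
After 6 (nextSibling): ol
After 7 (previousSibling): h1
After 8 (parentNode): ul
After 9 (parentNode): body
After 10 (parentNode): header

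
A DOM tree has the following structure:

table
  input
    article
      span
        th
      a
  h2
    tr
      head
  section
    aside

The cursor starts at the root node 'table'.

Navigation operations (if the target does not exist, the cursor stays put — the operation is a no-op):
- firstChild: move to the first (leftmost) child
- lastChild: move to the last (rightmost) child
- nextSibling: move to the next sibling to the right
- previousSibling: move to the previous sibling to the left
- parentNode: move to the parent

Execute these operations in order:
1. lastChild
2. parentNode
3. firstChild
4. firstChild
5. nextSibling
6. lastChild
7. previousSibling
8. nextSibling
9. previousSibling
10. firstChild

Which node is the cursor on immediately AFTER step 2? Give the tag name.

Answer: table

Derivation:
After 1 (lastChild): section
After 2 (parentNode): table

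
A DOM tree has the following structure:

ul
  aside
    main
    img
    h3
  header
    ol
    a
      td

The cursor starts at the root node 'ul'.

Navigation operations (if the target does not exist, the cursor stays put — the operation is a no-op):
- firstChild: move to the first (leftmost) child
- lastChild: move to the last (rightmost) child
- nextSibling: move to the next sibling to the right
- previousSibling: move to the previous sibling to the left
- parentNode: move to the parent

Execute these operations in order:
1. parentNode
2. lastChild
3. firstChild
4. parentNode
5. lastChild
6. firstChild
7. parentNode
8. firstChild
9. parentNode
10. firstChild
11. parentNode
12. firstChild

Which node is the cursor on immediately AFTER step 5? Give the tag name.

After 1 (parentNode): ul (no-op, stayed)
After 2 (lastChild): header
After 3 (firstChild): ol
After 4 (parentNode): header
After 5 (lastChild): a

Answer: a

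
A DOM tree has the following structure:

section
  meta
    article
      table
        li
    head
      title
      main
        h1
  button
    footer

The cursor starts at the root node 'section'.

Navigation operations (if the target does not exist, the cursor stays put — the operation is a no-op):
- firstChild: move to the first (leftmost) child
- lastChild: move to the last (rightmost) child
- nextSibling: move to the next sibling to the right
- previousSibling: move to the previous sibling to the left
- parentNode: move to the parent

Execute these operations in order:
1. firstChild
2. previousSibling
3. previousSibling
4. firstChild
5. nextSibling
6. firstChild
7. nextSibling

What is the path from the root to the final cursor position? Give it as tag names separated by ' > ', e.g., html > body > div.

Answer: section > meta > head > main

Derivation:
After 1 (firstChild): meta
After 2 (previousSibling): meta (no-op, stayed)
After 3 (previousSibling): meta (no-op, stayed)
After 4 (firstChild): article
After 5 (nextSibling): head
After 6 (firstChild): title
After 7 (nextSibling): main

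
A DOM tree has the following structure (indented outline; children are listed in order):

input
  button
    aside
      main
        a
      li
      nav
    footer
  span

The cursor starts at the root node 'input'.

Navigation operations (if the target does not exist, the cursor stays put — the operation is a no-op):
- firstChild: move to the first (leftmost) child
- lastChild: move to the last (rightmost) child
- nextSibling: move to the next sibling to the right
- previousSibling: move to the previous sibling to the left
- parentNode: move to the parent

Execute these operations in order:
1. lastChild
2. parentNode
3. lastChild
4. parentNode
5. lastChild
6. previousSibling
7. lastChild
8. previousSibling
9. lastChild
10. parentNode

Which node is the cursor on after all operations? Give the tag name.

After 1 (lastChild): span
After 2 (parentNode): input
After 3 (lastChild): span
After 4 (parentNode): input
After 5 (lastChild): span
After 6 (previousSibling): button
After 7 (lastChild): footer
After 8 (previousSibling): aside
After 9 (lastChild): nav
After 10 (parentNode): aside

Answer: aside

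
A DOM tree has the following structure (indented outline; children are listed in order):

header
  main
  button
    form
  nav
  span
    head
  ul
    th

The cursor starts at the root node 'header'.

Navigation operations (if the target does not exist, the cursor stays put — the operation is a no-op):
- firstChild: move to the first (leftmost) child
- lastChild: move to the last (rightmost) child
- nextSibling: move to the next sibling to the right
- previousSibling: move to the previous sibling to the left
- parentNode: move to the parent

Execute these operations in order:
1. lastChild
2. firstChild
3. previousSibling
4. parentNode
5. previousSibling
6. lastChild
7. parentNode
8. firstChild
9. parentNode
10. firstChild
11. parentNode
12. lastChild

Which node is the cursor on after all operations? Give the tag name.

After 1 (lastChild): ul
After 2 (firstChild): th
After 3 (previousSibling): th (no-op, stayed)
After 4 (parentNode): ul
After 5 (previousSibling): span
After 6 (lastChild): head
After 7 (parentNode): span
After 8 (firstChild): head
After 9 (parentNode): span
After 10 (firstChild): head
After 11 (parentNode): span
After 12 (lastChild): head

Answer: head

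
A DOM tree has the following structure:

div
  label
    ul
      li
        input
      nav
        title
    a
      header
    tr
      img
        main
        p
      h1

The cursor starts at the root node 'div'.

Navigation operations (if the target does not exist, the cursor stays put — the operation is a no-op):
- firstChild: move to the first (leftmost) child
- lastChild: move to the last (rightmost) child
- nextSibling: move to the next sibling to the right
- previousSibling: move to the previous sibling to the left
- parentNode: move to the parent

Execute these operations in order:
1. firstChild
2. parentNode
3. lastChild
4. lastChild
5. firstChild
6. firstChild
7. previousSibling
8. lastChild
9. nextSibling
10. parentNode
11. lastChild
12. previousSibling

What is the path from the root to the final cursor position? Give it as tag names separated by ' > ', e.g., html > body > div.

Answer: div > label > tr > img > main

Derivation:
After 1 (firstChild): label
After 2 (parentNode): div
After 3 (lastChild): label
After 4 (lastChild): tr
After 5 (firstChild): img
After 6 (firstChild): main
After 7 (previousSibling): main (no-op, stayed)
After 8 (lastChild): main (no-op, stayed)
After 9 (nextSibling): p
After 10 (parentNode): img
After 11 (lastChild): p
After 12 (previousSibling): main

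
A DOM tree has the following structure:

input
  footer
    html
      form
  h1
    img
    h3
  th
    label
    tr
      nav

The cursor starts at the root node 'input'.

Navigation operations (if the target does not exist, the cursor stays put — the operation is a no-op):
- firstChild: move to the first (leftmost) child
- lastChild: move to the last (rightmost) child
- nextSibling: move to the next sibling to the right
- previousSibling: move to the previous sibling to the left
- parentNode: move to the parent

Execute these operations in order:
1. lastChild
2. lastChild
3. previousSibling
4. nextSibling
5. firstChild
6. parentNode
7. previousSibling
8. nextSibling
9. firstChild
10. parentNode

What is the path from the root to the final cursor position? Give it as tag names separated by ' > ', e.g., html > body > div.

After 1 (lastChild): th
After 2 (lastChild): tr
After 3 (previousSibling): label
After 4 (nextSibling): tr
After 5 (firstChild): nav
After 6 (parentNode): tr
After 7 (previousSibling): label
After 8 (nextSibling): tr
After 9 (firstChild): nav
After 10 (parentNode): tr

Answer: input > th > tr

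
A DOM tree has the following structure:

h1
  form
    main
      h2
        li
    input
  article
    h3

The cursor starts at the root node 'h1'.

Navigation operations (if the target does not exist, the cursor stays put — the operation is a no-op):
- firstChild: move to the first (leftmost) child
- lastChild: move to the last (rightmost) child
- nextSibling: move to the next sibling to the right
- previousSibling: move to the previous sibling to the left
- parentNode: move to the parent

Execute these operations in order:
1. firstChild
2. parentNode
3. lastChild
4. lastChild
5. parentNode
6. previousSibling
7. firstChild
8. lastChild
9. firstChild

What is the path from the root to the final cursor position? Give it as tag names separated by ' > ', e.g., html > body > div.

After 1 (firstChild): form
After 2 (parentNode): h1
After 3 (lastChild): article
After 4 (lastChild): h3
After 5 (parentNode): article
After 6 (previousSibling): form
After 7 (firstChild): main
After 8 (lastChild): h2
After 9 (firstChild): li

Answer: h1 > form > main > h2 > li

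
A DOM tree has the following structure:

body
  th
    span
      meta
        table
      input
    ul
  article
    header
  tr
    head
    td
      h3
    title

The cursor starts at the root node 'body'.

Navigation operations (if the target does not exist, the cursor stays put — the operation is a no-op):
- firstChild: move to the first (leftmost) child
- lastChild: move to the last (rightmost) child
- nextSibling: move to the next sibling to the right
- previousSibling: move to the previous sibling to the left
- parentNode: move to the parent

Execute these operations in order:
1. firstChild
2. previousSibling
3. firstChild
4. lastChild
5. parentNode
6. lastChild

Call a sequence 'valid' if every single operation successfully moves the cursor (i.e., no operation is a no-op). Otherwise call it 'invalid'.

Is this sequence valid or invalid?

Answer: invalid

Derivation:
After 1 (firstChild): th
After 2 (previousSibling): th (no-op, stayed)
After 3 (firstChild): span
After 4 (lastChild): input
After 5 (parentNode): span
After 6 (lastChild): input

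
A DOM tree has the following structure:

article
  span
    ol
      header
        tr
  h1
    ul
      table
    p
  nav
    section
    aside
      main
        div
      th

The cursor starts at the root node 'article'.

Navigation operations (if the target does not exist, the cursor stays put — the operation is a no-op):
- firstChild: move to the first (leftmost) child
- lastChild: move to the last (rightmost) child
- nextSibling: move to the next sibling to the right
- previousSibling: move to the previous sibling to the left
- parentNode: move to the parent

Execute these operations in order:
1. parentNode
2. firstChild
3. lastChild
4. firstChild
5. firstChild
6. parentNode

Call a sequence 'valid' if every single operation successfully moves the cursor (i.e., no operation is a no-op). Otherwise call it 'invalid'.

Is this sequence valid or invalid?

After 1 (parentNode): article (no-op, stayed)
After 2 (firstChild): span
After 3 (lastChild): ol
After 4 (firstChild): header
After 5 (firstChild): tr
After 6 (parentNode): header

Answer: invalid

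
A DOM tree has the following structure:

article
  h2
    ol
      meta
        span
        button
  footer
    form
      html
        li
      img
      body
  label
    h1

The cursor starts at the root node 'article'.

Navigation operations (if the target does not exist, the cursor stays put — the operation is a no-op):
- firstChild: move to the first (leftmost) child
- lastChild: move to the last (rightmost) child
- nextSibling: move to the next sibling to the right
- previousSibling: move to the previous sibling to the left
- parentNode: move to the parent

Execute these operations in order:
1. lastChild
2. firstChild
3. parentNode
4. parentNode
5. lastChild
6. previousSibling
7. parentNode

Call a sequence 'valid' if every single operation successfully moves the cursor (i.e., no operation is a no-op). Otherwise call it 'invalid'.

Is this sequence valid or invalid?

After 1 (lastChild): label
After 2 (firstChild): h1
After 3 (parentNode): label
After 4 (parentNode): article
After 5 (lastChild): label
After 6 (previousSibling): footer
After 7 (parentNode): article

Answer: valid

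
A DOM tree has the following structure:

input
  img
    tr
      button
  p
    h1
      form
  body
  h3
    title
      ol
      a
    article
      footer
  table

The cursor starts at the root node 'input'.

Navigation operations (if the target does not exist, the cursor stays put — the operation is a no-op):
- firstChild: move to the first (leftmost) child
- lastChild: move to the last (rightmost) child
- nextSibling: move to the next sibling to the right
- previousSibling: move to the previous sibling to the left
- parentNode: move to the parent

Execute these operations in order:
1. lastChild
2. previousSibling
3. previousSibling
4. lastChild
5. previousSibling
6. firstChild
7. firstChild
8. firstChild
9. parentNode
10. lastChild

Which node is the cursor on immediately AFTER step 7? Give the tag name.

Answer: form

Derivation:
After 1 (lastChild): table
After 2 (previousSibling): h3
After 3 (previousSibling): body
After 4 (lastChild): body (no-op, stayed)
After 5 (previousSibling): p
After 6 (firstChild): h1
After 7 (firstChild): form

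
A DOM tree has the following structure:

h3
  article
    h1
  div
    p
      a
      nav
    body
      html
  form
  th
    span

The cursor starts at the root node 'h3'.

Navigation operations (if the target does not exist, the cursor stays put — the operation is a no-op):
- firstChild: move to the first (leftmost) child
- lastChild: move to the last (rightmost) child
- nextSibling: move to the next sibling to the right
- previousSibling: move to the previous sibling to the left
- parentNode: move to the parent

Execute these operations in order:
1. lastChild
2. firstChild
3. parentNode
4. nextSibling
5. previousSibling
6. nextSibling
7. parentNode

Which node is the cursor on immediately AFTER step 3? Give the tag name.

Answer: th

Derivation:
After 1 (lastChild): th
After 2 (firstChild): span
After 3 (parentNode): th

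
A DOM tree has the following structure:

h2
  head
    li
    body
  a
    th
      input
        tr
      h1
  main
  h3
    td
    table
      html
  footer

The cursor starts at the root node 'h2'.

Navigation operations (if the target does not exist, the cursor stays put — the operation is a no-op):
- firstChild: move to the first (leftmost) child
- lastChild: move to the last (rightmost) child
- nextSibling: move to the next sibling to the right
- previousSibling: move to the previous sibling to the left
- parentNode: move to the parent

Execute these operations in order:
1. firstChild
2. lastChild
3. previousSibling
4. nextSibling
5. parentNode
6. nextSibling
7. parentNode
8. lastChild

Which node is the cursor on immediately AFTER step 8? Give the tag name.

Answer: footer

Derivation:
After 1 (firstChild): head
After 2 (lastChild): body
After 3 (previousSibling): li
After 4 (nextSibling): body
After 5 (parentNode): head
After 6 (nextSibling): a
After 7 (parentNode): h2
After 8 (lastChild): footer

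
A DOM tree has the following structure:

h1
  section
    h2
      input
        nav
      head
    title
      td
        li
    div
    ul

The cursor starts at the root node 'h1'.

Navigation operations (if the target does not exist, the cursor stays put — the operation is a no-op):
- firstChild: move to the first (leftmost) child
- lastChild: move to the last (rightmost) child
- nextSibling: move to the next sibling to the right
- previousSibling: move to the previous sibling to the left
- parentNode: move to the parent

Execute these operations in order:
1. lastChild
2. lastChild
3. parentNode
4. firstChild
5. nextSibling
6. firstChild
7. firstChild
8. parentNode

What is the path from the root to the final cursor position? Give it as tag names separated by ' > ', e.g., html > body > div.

Answer: h1 > section > title > td

Derivation:
After 1 (lastChild): section
After 2 (lastChild): ul
After 3 (parentNode): section
After 4 (firstChild): h2
After 5 (nextSibling): title
After 6 (firstChild): td
After 7 (firstChild): li
After 8 (parentNode): td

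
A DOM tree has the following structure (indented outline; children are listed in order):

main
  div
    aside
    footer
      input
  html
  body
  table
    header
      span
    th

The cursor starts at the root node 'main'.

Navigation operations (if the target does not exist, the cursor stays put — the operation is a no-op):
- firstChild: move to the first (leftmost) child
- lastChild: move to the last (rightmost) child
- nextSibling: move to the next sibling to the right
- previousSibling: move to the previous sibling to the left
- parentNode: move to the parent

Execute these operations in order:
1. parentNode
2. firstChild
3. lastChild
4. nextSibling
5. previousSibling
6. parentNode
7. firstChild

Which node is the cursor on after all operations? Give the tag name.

After 1 (parentNode): main (no-op, stayed)
After 2 (firstChild): div
After 3 (lastChild): footer
After 4 (nextSibling): footer (no-op, stayed)
After 5 (previousSibling): aside
After 6 (parentNode): div
After 7 (firstChild): aside

Answer: aside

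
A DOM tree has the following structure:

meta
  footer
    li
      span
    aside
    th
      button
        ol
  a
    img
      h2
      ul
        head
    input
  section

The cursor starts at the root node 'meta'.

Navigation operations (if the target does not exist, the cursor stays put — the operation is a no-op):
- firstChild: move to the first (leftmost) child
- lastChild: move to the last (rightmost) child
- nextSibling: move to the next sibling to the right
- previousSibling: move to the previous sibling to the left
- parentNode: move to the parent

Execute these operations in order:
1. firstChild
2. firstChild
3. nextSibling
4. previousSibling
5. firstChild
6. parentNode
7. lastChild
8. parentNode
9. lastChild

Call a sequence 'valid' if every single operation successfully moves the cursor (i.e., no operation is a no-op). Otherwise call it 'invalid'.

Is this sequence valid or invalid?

Answer: valid

Derivation:
After 1 (firstChild): footer
After 2 (firstChild): li
After 3 (nextSibling): aside
After 4 (previousSibling): li
After 5 (firstChild): span
After 6 (parentNode): li
After 7 (lastChild): span
After 8 (parentNode): li
After 9 (lastChild): span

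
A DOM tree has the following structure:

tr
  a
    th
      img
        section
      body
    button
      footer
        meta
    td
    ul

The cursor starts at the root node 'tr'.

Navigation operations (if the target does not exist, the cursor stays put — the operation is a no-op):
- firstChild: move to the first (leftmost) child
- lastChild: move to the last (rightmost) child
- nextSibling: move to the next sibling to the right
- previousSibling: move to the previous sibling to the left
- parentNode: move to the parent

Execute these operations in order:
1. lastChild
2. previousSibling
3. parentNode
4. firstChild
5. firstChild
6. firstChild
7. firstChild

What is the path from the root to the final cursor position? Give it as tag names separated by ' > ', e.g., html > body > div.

After 1 (lastChild): a
After 2 (previousSibling): a (no-op, stayed)
After 3 (parentNode): tr
After 4 (firstChild): a
After 5 (firstChild): th
After 6 (firstChild): img
After 7 (firstChild): section

Answer: tr > a > th > img > section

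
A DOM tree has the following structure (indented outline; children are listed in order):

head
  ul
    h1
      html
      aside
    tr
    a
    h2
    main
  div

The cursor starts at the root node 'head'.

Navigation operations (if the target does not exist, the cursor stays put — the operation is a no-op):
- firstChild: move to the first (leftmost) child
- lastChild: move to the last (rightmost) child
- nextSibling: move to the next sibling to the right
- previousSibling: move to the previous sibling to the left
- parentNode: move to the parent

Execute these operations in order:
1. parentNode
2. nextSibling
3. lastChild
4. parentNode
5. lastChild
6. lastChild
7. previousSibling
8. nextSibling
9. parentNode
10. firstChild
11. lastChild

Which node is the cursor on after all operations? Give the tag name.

After 1 (parentNode): head (no-op, stayed)
After 2 (nextSibling): head (no-op, stayed)
After 3 (lastChild): div
After 4 (parentNode): head
After 5 (lastChild): div
After 6 (lastChild): div (no-op, stayed)
After 7 (previousSibling): ul
After 8 (nextSibling): div
After 9 (parentNode): head
After 10 (firstChild): ul
After 11 (lastChild): main

Answer: main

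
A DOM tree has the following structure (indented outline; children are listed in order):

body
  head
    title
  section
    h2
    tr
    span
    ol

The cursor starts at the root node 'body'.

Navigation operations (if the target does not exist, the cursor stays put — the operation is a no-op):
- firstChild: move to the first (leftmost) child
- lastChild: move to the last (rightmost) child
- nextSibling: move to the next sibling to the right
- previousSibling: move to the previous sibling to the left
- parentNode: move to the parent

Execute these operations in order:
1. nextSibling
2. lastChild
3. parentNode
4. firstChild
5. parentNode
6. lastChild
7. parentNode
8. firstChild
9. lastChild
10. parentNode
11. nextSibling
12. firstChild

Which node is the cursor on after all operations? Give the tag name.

Answer: h2

Derivation:
After 1 (nextSibling): body (no-op, stayed)
After 2 (lastChild): section
After 3 (parentNode): body
After 4 (firstChild): head
After 5 (parentNode): body
After 6 (lastChild): section
After 7 (parentNode): body
After 8 (firstChild): head
After 9 (lastChild): title
After 10 (parentNode): head
After 11 (nextSibling): section
After 12 (firstChild): h2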